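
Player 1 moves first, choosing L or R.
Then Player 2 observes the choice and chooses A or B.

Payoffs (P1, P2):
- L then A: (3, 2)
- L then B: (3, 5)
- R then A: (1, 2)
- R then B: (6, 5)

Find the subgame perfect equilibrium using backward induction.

P1 plays R, P2 plays B after L and B after R; Payoff (6, 5)

Work:
Backward induction:
After L: P2 chooses B → P1 gets 3
After R: P2 chooses B → P1 gets 6
P1 chooses R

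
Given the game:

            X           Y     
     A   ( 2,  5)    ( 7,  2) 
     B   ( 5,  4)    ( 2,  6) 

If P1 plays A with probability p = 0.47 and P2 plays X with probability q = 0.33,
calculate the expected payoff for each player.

E[P1] = 4.0992, E[P2] = 4.2355

Work:
E[P1] = p·q·π₁(A,X) + p·(1-q)·π₁(A,Y) + (1-p)·q·π₁(B,X) + (1-p)·(1-q)·π₁(B,Y)
= 0.47·0.33·2 + 0.47·0.67·7 + 0.53·0.33·5 + 0.53·0.67·2
= 4.0992

E[P2] = 4.2355 (similar calculation)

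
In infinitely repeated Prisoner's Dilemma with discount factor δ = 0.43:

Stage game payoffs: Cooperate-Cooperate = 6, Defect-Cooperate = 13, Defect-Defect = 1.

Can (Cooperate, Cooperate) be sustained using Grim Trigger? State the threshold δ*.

δ* = 0.5833; since δ = 0.43 < 0.5833, cooperation cannot be sustained

Work:
For Grim Trigger:
Cooperate forever: 6/(1-δ)
Defect then punished: 13 + 1·δ/(1-δ)
Need: 6/(1-δ) ≥ 13 + 1·δ/(1-δ)
Solving: δ ≥ (T-R)/(T-P) = (13-6)/(13-1) = 0.5833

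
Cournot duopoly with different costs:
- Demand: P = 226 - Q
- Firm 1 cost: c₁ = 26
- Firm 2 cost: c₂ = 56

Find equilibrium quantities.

q₁* = 76.67, q₂* = 46.67

Work:
Reaction: q₁ = (226 - 26 - q₂)/2
Reaction: q₂ = (226 - 56 - q₁)/2
Solve simultaneously:
q₁* = (226 - 2×26 + 56)/3 = 76.67
q₂* = (226 - 2×56 + 26)/3 = 46.67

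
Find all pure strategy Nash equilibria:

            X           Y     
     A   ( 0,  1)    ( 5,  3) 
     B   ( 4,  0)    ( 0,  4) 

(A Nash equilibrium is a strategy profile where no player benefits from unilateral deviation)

Nash equilibrium: (A, Y)

Work:
Best responses:
  P1 vs X: payoffs [0, 4] → best response B (payoff 4)
  P1 vs Y: payoffs [5, 0] → best response A (payoff 5)
  P2 vs A: payoffs [1, 3] → best response Y (payoff 3)
  P2 vs B: payoffs [0, 4] → best response Y (payoff 4)
Mutual best responses: (A,Y) → Nash equilibria.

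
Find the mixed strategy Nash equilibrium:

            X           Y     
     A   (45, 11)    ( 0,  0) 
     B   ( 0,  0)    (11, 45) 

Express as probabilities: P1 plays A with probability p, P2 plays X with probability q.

p = 0.8036, q = 0.1964

Work:
Find probabilities that make opponent indifferent:
P2 chooses q to make P1 indifferent between A and B
P1 chooses p to make P2 indifferent between X and Y
Mixed NE: P1 plays (A: 0.8036, B: 0.1964), P2 plays (X: 0.1964, Y: 0.8036)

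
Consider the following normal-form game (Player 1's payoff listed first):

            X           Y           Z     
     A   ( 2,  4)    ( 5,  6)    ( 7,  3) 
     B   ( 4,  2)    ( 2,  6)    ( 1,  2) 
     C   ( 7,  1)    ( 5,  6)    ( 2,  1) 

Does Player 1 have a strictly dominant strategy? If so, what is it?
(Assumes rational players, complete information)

No strictly dominant strategy exists for Player 1

Work:
A strategy strictly dominates another if it gives a strictly higher payoff against every opponent action. Compare each pair of P1's strategies column-by-column:
  A vs B: [2 vs 4, 5 vs 2, 7 vs 1] → A does not strictly dominate B (column X: 2 ≤ 4)
  A vs C: [2 vs 7, 5 vs 5, 7 vs 2] → A does not strictly dominate C (column X: 2 ≤ 7)
  B vs A: [4 vs 2, 2 vs 5, 1 vs 7] → B does not strictly dominate A (column Y: 2 ≤ 5)
  B vs C: [4 vs 7, 2 vs 5, 1 vs 2] → B does not strictly dominate C (column X: 4 ≤ 7)
  C vs A: [7 vs 2, 5 vs 5, 2 vs 7] → C does not strictly dominate A (column Y: 5 ≤ 5)
  C vs B: [7 vs 4, 5 vs 2, 2 vs 1] → C strictly dominates B
No single strategy strictly dominates all others → no strictly dominant strategy.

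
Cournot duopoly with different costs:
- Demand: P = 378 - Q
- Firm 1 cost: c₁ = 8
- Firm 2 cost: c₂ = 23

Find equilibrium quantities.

q₁* = 128.33, q₂* = 113.33

Work:
Reaction: q₁ = (378 - 8 - q₂)/2
Reaction: q₂ = (378 - 23 - q₁)/2
Solve simultaneously:
q₁* = (378 - 2×8 + 23)/3 = 128.33
q₂* = (378 - 2×23 + 8)/3 = 113.33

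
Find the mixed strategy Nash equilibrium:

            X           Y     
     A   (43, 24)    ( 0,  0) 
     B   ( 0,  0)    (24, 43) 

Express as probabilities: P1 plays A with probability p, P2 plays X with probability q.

p = 0.6418, q = 0.3582

Work:
Find probabilities that make opponent indifferent:
P2 chooses q to make P1 indifferent between A and B
P1 chooses p to make P2 indifferent between X and Y
Mixed NE: P1 plays (A: 0.6418, B: 0.3582), P2 plays (X: 0.3582, Y: 0.6418)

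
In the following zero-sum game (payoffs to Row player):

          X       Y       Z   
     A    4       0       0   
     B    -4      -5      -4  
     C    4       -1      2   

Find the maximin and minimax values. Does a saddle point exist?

Maximin = 0, Minimax = 0, Saddle: True

Work:
Row minimums: [0, -5, -1] → maximin = 0
Column maximums: [4, 0, 2] → minimax = 0
Saddle point exists! Game value = 0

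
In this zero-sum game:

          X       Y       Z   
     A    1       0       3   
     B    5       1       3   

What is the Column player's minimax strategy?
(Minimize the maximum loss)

Column should play Y, value = 1

Work:
Column player minimizes Row's maximum payoff:
Column X: max payoff to Row = 5
Column Y: max payoff to Row = 1
Column Z: max payoff to Row = 3
Minimum is 1, achieved by column Y.
Minimax strategy: Y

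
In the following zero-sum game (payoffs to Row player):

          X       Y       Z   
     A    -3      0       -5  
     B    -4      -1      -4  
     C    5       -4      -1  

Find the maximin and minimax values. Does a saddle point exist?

Maximin = -4, Minimax = -1, Saddle: False

Work:
Row minimums: [-5, -4, -4] → maximin = -4
Column maximums: [5, 0, -1] → minimax = -1
No saddle point (maximin ≠ minimax). Mixed strategy needed.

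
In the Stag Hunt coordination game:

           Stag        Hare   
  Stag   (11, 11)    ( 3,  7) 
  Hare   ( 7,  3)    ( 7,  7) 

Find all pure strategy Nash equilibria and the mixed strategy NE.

Pure NE: (Stag, Stag) and (Hare, Hare); Mixed NE: p = 0.5, q = 0.5

Work:
Check pure NE:
(Stag, Stag): (11, 11) - no unilateral deviation beneficial
(Hare, Hare): (7, 7) - no unilateral deviation beneficial
Mixed NE: P1 plays Stag with p = 0.5, P2 plays Stag with q = 0.5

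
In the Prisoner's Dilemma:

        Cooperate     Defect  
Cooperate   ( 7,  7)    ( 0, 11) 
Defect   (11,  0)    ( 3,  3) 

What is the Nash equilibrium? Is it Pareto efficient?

(Defect, Defect) is NE; not Pareto efficient

Work:
Defect dominates Cooperate for both players:
If P2 cooperates: Defect (11) > Cooperate (7)
If P2 defects: Defect (3) > Cooperate (0)
NE: (Defect, Defect) with payoff (3, 3)
But (Cooperate, Cooperate) = (7, 7) Pareto dominates (3, 3)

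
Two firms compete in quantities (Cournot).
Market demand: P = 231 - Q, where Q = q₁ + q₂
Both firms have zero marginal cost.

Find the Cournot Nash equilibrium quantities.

q₁* = q₂* = 77.0; P* = 77.0

Work:
Profit: π_i = P·q_i = (a - q_i - q_j)·q_i
FOC: ∂π_i/∂q_i = a - 2q_i - q_j = 0
Reaction function: q_i = (231 - q_j)/2
Symmetry: q* = 231/3 = 77.0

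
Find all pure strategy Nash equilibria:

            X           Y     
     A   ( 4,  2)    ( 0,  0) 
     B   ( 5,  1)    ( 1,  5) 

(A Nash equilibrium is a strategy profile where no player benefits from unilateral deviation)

Nash equilibrium: (B, Y)

Work:
Best responses:
  P1 vs X: payoffs [4, 5] → best response B (payoff 5)
  P1 vs Y: payoffs [0, 1] → best response B (payoff 1)
  P2 vs A: payoffs [2, 0] → best response X (payoff 2)
  P2 vs B: payoffs [1, 5] → best response Y (payoff 5)
Mutual best responses: (B,Y) → Nash equilibria.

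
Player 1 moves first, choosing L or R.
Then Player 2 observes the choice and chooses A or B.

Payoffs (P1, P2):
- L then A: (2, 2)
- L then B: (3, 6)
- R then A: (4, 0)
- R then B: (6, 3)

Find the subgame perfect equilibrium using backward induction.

P1 plays R, P2 plays B after L and B after R; Payoff (6, 3)

Work:
Backward induction:
After L: P2 chooses B → P1 gets 3
After R: P2 chooses B → P1 gets 6
P1 chooses R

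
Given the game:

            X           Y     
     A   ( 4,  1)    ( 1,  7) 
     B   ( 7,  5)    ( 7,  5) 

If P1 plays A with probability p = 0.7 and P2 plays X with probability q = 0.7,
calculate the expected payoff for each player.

E[P1] = 4.27, E[P2] = 3.46

Work:
E[P1] = p·q·π₁(A,X) + p·(1-q)·π₁(A,Y) + (1-p)·q·π₁(B,X) + (1-p)·(1-q)·π₁(B,Y)
= 0.7·0.7·4 + 0.7·0.3·1 + 0.3·0.7·7 + 0.3·0.3·7
= 4.27

E[P2] = 3.46 (similar calculation)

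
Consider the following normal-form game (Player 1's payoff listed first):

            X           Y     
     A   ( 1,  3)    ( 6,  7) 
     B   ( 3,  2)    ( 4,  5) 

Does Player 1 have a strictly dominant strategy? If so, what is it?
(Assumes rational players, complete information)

No strictly dominant strategy exists for Player 1

Work:
A strategy strictly dominates another if it gives a strictly higher payoff against every opponent action. Compare each pair of P1's strategies column-by-column:
  A vs B: [1 vs 3, 6 vs 4] → A does not strictly dominate B (column X: 1 ≤ 3)
  B vs A: [3 vs 1, 4 vs 6] → B does not strictly dominate A (column Y: 4 ≤ 6)
No single strategy strictly dominates all others → no strictly dominant strategy.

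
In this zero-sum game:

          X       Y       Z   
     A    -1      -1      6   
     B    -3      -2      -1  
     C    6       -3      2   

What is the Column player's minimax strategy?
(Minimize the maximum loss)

Column should play Y, value = -1

Work:
Column player minimizes Row's maximum payoff:
Column X: max payoff to Row = 6
Column Y: max payoff to Row = -1
Column Z: max payoff to Row = 6
Minimum is -1, achieved by column Y.
Minimax strategy: Y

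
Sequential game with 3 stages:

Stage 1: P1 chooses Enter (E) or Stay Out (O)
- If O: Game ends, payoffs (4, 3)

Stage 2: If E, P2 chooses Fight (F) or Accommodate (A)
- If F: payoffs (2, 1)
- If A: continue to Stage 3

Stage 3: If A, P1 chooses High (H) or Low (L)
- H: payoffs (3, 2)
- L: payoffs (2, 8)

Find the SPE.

SPE: (O, A, H); Outcome (4, 3)

Work:
Stage 3: P1 chooses H (3 vs 2)
Stage 2: P2: F->1, A->2 (anticipating H). Choose A
Stage 1: P1: O->4, E->3 (anticipating A, H). Choose O
SPE path: O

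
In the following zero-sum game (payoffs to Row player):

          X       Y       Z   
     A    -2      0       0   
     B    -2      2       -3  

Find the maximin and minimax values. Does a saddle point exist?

Maximin = -2, Minimax = -2, Saddle: True

Work:
Row minimums: [-2, -3] → maximin = -2
Column maximums: [-2, 2, 0] → minimax = -2
Saddle point exists! Game value = -2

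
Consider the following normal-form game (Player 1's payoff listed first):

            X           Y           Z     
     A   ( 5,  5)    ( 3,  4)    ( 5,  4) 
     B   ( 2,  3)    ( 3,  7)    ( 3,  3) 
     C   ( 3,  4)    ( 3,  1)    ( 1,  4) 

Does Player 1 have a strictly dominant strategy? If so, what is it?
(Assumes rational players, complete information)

No strictly dominant strategy exists for Player 1

Work:
A strategy strictly dominates another if it gives a strictly higher payoff against every opponent action. Compare each pair of P1's strategies column-by-column:
  A vs B: [5 vs 2, 3 vs 3, 5 vs 3] → A does not strictly dominate B (column Y: 3 ≤ 3)
  A vs C: [5 vs 3, 3 vs 3, 5 vs 1] → A does not strictly dominate C (column Y: 3 ≤ 3)
  B vs A: [2 vs 5, 3 vs 3, 3 vs 5] → B does not strictly dominate A (column X: 2 ≤ 5)
  B vs C: [2 vs 3, 3 vs 3, 3 vs 1] → B does not strictly dominate C (column X: 2 ≤ 3)
  C vs A: [3 vs 5, 3 vs 3, 1 vs 5] → C does not strictly dominate A (column X: 3 ≤ 5)
  C vs B: [3 vs 2, 3 vs 3, 1 vs 3] → C does not strictly dominate B (column Y: 3 ≤ 3)
No single strategy strictly dominates all others → no strictly dominant strategy.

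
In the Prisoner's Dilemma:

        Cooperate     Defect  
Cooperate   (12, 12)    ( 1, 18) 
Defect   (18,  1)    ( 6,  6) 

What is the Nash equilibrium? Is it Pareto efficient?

(Defect, Defect) is NE; not Pareto efficient

Work:
Defect dominates Cooperate for both players:
If P2 cooperates: Defect (18) > Cooperate (12)
If P2 defects: Defect (6) > Cooperate (1)
NE: (Defect, Defect) with payoff (6, 6)
But (Cooperate, Cooperate) = (12, 12) Pareto dominates (6, 6)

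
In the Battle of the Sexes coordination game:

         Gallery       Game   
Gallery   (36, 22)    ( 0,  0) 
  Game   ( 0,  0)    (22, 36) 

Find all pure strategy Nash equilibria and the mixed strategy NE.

Pure NE: (Gallery, Gallery) and (Game, Game); Mixed NE: p = 0.6207, q = 0.3793

Work:
Check pure NE:
(Gallery, Gallery): (36, 22) - no unilateral deviation beneficial
(Game, Game): (22, 36) - no unilateral deviation beneficial
Mixed NE: P1 plays Gallery with p = 0.6207, P2 plays Gallery with q = 0.3793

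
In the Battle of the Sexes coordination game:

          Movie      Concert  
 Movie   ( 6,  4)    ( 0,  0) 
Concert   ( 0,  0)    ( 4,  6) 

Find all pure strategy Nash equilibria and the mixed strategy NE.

Pure NE: (Movie, Movie) and (Concert, Concert); Mixed NE: p = 0.6, q = 0.4

Work:
Check pure NE:
(Movie, Movie): (6, 4) - no unilateral deviation beneficial
(Concert, Concert): (4, 6) - no unilateral deviation beneficial
Mixed NE: P1 plays Movie with p = 0.6, P2 plays Movie with q = 0.4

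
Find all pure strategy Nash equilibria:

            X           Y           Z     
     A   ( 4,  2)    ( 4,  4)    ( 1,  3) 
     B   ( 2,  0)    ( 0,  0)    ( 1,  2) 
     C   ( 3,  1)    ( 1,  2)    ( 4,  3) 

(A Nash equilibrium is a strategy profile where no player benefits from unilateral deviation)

Nash equilibrium: (A, Y), (C, Z)

Work:
Best responses:
  P1 vs X: payoffs [4, 2, 3] → best response A (payoff 4)
  P1 vs Y: payoffs [4, 0, 1] → best response A (payoff 4)
  P1 vs Z: payoffs [1, 1, 4] → best response C (payoff 4)
  P2 vs A: payoffs [2, 4, 3] → best response Y (payoff 4)
  P2 vs B: payoffs [0, 0, 2] → best response Z (payoff 2)
  P2 vs C: payoffs [1, 2, 3] → best response Z (payoff 3)
Mutual best responses: (A,Y), (C,Z) → Nash equilibria.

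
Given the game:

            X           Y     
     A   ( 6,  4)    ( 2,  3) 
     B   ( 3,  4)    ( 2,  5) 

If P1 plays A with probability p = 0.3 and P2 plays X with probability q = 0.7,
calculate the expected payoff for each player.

E[P1] = 3.33, E[P2] = 4.12

Work:
E[P1] = p·q·π₁(A,X) + p·(1-q)·π₁(A,Y) + (1-p)·q·π₁(B,X) + (1-p)·(1-q)·π₁(B,Y)
= 0.3·0.7·6 + 0.3·0.3·2 + 0.7·0.7·3 + 0.7·0.3·2
= 3.33

E[P2] = 4.12 (similar calculation)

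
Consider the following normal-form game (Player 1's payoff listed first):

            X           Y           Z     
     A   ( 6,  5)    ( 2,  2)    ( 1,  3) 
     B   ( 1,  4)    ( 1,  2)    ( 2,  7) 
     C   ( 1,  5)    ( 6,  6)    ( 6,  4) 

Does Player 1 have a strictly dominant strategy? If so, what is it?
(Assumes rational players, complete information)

No strictly dominant strategy exists for Player 1

Work:
A strategy strictly dominates another if it gives a strictly higher payoff against every opponent action. Compare each pair of P1's strategies column-by-column:
  A vs B: [6 vs 1, 2 vs 1, 1 vs 2] → A does not strictly dominate B (column Z: 1 ≤ 2)
  A vs C: [6 vs 1, 2 vs 6, 1 vs 6] → A does not strictly dominate C (column Y: 2 ≤ 6)
  B vs A: [1 vs 6, 1 vs 2, 2 vs 1] → B does not strictly dominate A (column X: 1 ≤ 6)
  B vs C: [1 vs 1, 1 vs 6, 2 vs 6] → B does not strictly dominate C (column X: 1 ≤ 1)
  C vs A: [1 vs 6, 6 vs 2, 6 vs 1] → C does not strictly dominate A (column X: 1 ≤ 6)
  C vs B: [1 vs 1, 6 vs 1, 6 vs 2] → C does not strictly dominate B (column X: 1 ≤ 1)
No single strategy strictly dominates all others → no strictly dominant strategy.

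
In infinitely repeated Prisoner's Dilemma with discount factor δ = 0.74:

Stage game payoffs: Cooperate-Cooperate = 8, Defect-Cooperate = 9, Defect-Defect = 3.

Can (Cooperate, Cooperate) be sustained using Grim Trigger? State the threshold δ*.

δ* = 0.1667; since δ = 0.74 ≥ 0.1667, cooperation can be sustained

Work:
For Grim Trigger:
Cooperate forever: 8/(1-δ)
Defect then punished: 9 + 3·δ/(1-δ)
Need: 8/(1-δ) ≥ 9 + 3·δ/(1-δ)
Solving: δ ≥ (T-R)/(T-P) = (9-8)/(9-3) = 0.1667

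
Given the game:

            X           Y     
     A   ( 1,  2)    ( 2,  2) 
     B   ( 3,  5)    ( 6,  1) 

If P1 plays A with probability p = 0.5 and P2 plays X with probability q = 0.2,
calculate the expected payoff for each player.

E[P1] = 3.6, E[P2] = 1.9

Work:
E[P1] = p·q·π₁(A,X) + p·(1-q)·π₁(A,Y) + (1-p)·q·π₁(B,X) + (1-p)·(1-q)·π₁(B,Y)
= 0.5·0.2·1 + 0.5·0.8·2 + 0.5·0.2·3 + 0.5·0.8·6
= 3.6

E[P2] = 1.9 (similar calculation)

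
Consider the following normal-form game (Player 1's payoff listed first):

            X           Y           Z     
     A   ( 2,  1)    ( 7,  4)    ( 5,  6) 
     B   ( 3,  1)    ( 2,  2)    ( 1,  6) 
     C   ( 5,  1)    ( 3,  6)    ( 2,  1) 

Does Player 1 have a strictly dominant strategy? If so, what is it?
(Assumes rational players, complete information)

No strictly dominant strategy exists for Player 1

Work:
A strategy strictly dominates another if it gives a strictly higher payoff against every opponent action. Compare each pair of P1's strategies column-by-column:
  A vs B: [2 vs 3, 7 vs 2, 5 vs 1] → A does not strictly dominate B (column X: 2 ≤ 3)
  A vs C: [2 vs 5, 7 vs 3, 5 vs 2] → A does not strictly dominate C (column X: 2 ≤ 5)
  B vs A: [3 vs 2, 2 vs 7, 1 vs 5] → B does not strictly dominate A (column Y: 2 ≤ 7)
  B vs C: [3 vs 5, 2 vs 3, 1 vs 2] → B does not strictly dominate C (column X: 3 ≤ 5)
  C vs A: [5 vs 2, 3 vs 7, 2 vs 5] → C does not strictly dominate A (column Y: 3 ≤ 7)
  C vs B: [5 vs 3, 3 vs 2, 2 vs 1] → C strictly dominates B
No single strategy strictly dominates all others → no strictly dominant strategy.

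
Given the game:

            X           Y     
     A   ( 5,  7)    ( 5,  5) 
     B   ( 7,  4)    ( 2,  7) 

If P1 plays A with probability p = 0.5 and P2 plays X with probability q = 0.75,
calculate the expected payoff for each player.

E[P1] = 5.375, E[P2] = 5.625

Work:
E[P1] = p·q·π₁(A,X) + p·(1-q)·π₁(A,Y) + (1-p)·q·π₁(B,X) + (1-p)·(1-q)·π₁(B,Y)
= 0.5·0.75·5 + 0.5·0.25·5 + 0.5·0.75·7 + 0.5·0.25·2
= 5.375

E[P2] = 5.625 (similar calculation)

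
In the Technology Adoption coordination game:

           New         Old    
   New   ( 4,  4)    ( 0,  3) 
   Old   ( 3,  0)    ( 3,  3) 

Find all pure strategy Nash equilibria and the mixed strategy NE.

Pure NE: (New, New) and (Old, Old); Mixed NE: p = 0.75, q = 0.75

Work:
Check pure NE:
(New, New): (4, 4) - no unilateral deviation beneficial
(Old, Old): (3, 3) - no unilateral deviation beneficial
Mixed NE: P1 plays New with p = 0.75, P2 plays New with q = 0.75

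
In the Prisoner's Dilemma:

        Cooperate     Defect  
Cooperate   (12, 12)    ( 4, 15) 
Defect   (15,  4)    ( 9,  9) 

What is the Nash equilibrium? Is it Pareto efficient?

(Defect, Defect) is NE; not Pareto efficient

Work:
Defect dominates Cooperate for both players:
If P2 cooperates: Defect (15) > Cooperate (12)
If P2 defects: Defect (9) > Cooperate (4)
NE: (Defect, Defect) with payoff (9, 9)
But (Cooperate, Cooperate) = (12, 12) Pareto dominates (9, 9)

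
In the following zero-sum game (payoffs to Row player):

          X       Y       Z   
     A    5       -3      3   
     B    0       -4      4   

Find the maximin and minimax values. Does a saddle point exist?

Maximin = -3, Minimax = -3, Saddle: True

Work:
Row minimums: [-3, -4] → maximin = -3
Column maximums: [5, -3, 4] → minimax = -3
Saddle point exists! Game value = -3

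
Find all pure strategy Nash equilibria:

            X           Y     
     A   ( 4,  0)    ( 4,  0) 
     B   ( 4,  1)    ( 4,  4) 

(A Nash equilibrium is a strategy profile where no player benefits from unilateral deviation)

Nash equilibrium: (A, X), (A, Y), (B, Y)

Work:
Best responses:
  P1 vs X: payoffs [4, 4] → best response A/B (payoff 4)
  P1 vs Y: payoffs [4, 4] → best response A/B (payoff 4)
  P2 vs A: payoffs [0, 0] → best response X/Y (payoff 0)
  P2 vs B: payoffs [1, 4] → best response Y (payoff 4)
Mutual best responses: (A,X), (A,Y), (B,Y) → Nash equilibria.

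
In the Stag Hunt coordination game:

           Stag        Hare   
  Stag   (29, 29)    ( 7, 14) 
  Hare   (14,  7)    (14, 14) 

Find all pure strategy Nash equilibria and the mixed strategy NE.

Pure NE: (Stag, Stag) and (Hare, Hare); Mixed NE: p = 0.3182, q = 0.3182

Work:
Check pure NE:
(Stag, Stag): (29, 29) - no unilateral deviation beneficial
(Hare, Hare): (14, 14) - no unilateral deviation beneficial
Mixed NE: P1 plays Stag with p = 0.3182, P2 plays Stag with q = 0.3182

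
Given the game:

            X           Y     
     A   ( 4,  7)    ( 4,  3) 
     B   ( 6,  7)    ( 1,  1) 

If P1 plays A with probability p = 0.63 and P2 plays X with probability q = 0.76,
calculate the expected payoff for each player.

E[P1] = 4.296, E[P2] = 5.8624

Work:
E[P1] = p·q·π₁(A,X) + p·(1-q)·π₁(A,Y) + (1-p)·q·π₁(B,X) + (1-p)·(1-q)·π₁(B,Y)
= 0.63·0.76·4 + 0.63·0.24·4 + 0.37·0.76·6 + 0.37·0.24·1
= 4.296

E[P2] = 5.8624 (similar calculation)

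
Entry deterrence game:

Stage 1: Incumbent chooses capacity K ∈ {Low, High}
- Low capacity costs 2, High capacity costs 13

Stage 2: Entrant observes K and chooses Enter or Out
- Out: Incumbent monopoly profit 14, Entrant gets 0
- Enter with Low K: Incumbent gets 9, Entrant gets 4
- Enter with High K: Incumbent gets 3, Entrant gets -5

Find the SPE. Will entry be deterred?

SPE: (Low, Enter|Low, Out|High); Entry not deterred. Incumbent net profit = 7, Entrant gets 4

Work:
After Low K: Entrant enters (4 > 0)
After High K: Entrant stays out (-5 < 0)
Incumbent: Low → 9−2=7, High → 14−13=1
Incumbent chooses Low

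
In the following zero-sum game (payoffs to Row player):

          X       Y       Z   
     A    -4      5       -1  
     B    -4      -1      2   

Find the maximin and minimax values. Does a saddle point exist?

Maximin = -4, Minimax = -4, Saddle: True

Work:
Row minimums: [-4, -4] → maximin = -4
Column maximums: [-4, 5, 2] → minimax = -4
Saddle point exists! Game value = -4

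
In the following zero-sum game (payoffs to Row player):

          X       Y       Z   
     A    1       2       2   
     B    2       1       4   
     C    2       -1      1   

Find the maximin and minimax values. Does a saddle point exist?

Maximin = 1, Minimax = 2, Saddle: False

Work:
Row minimums: [1, 1, -1] → maximin = 1
Column maximums: [2, 2, 4] → minimax = 2
No saddle point (maximin ≠ minimax). Mixed strategy needed.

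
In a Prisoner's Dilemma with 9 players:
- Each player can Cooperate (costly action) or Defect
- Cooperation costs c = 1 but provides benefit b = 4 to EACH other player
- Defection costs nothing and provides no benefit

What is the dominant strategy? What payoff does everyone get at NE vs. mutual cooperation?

Dominant: Defect; NE payoff = 0; Coop payoff = 31

Work:
Defect dominates (saves cost c = 1, benefit to others is external)
NE: All defect → everyone gets 0
If all cooperate: each receives (8)×4 - 1 = 31
Social dilemma: 31 > 0 but NE gives 0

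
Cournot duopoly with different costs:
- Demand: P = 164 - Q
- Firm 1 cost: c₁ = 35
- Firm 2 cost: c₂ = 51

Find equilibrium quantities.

q₁* = 48.33, q₂* = 32.33

Work:
Reaction: q₁ = (164 - 35 - q₂)/2
Reaction: q₂ = (164 - 51 - q₁)/2
Solve simultaneously:
q₁* = (164 - 2×35 + 51)/3 = 48.33
q₂* = (164 - 2×51 + 35)/3 = 32.33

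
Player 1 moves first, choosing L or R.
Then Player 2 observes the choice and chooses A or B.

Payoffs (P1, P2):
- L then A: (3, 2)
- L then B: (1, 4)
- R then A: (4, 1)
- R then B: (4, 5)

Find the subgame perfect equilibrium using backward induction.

P1 plays R, P2 plays B after L and B after R; Payoff (4, 5)

Work:
Backward induction:
After L: P2 chooses B → P1 gets 1
After R: P2 chooses B → P1 gets 4
P1 chooses R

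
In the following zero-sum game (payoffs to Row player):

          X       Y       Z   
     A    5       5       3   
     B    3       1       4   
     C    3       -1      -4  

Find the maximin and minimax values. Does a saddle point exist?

Maximin = 3, Minimax = 4, Saddle: False

Work:
Row minimums: [3, 1, -4] → maximin = 3
Column maximums: [5, 5, 4] → minimax = 4
No saddle point (maximin ≠ minimax). Mixed strategy needed.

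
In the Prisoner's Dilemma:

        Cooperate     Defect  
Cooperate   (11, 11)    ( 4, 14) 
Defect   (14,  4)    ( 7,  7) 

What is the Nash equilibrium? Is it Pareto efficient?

(Defect, Defect) is NE; not Pareto efficient

Work:
Defect dominates Cooperate for both players:
If P2 cooperates: Defect (14) > Cooperate (11)
If P2 defects: Defect (7) > Cooperate (4)
NE: (Defect, Defect) with payoff (7, 7)
But (Cooperate, Cooperate) = (11, 11) Pareto dominates (7, 7)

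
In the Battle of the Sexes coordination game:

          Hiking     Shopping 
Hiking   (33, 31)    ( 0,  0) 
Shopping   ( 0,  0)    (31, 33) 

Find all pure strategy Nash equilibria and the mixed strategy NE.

Pure NE: (Hiking, Hiking) and (Shopping, Shopping); Mixed NE: p = 0.5156, q = 0.4844

Work:
Check pure NE:
(Hiking, Hiking): (33, 31) - no unilateral deviation beneficial
(Shopping, Shopping): (31, 33) - no unilateral deviation beneficial
Mixed NE: P1 plays Hiking with p = 0.5156, P2 plays Hiking with q = 0.4844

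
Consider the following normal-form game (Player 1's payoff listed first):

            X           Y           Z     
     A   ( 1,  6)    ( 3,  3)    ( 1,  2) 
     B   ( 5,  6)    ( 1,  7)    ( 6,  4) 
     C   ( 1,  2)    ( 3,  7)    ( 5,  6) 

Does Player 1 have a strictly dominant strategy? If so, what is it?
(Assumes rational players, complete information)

No strictly dominant strategy exists for Player 1

Work:
A strategy strictly dominates another if it gives a strictly higher payoff against every opponent action. Compare each pair of P1's strategies column-by-column:
  A vs B: [1 vs 5, 3 vs 1, 1 vs 6] → A does not strictly dominate B (column X: 1 ≤ 5)
  A vs C: [1 vs 1, 3 vs 3, 1 vs 5] → A does not strictly dominate C (column X: 1 ≤ 1)
  B vs A: [5 vs 1, 1 vs 3, 6 vs 1] → B does not strictly dominate A (column Y: 1 ≤ 3)
  B vs C: [5 vs 1, 1 vs 3, 6 vs 5] → B does not strictly dominate C (column Y: 1 ≤ 3)
  C vs A: [1 vs 1, 3 vs 3, 5 vs 1] → C does not strictly dominate A (column X: 1 ≤ 1)
  C vs B: [1 vs 5, 3 vs 1, 5 vs 6] → C does not strictly dominate B (column X: 1 ≤ 5)
No single strategy strictly dominates all others → no strictly dominant strategy.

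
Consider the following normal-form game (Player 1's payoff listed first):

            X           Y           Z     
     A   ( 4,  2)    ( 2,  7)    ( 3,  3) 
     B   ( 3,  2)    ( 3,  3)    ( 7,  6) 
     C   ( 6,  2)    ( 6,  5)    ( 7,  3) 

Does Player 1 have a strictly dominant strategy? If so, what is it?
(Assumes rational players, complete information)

No strictly dominant strategy exists for Player 1

Work:
A strategy strictly dominates another if it gives a strictly higher payoff against every opponent action. Compare each pair of P1's strategies column-by-column:
  A vs B: [4 vs 3, 2 vs 3, 3 vs 7] → A does not strictly dominate B (column Y: 2 ≤ 3)
  A vs C: [4 vs 6, 2 vs 6, 3 vs 7] → A does not strictly dominate C (column X: 4 ≤ 6)
  B vs A: [3 vs 4, 3 vs 2, 7 vs 3] → B does not strictly dominate A (column X: 3 ≤ 4)
  B vs C: [3 vs 6, 3 vs 6, 7 vs 7] → B does not strictly dominate C (column X: 3 ≤ 6)
  C vs A: [6 vs 4, 6 vs 2, 7 vs 3] → C strictly dominates A
  C vs B: [6 vs 3, 6 vs 3, 7 vs 7] → C does not strictly dominate B (column Z: 7 ≤ 7)
No single strategy strictly dominates all others → no strictly dominant strategy.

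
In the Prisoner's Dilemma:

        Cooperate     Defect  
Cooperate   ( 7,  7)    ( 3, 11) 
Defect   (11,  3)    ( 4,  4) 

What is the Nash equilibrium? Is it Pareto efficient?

(Defect, Defect) is NE; not Pareto efficient

Work:
Defect dominates Cooperate for both players:
If P2 cooperates: Defect (11) > Cooperate (7)
If P2 defects: Defect (4) > Cooperate (3)
NE: (Defect, Defect) with payoff (4, 4)
But (Cooperate, Cooperate) = (7, 7) Pareto dominates (4, 4)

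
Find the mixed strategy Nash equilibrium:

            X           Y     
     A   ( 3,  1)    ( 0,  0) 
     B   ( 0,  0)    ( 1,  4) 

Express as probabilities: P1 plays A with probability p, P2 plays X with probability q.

p = 0.8, q = 0.25

Work:
Find probabilities that make opponent indifferent:
P2 chooses q to make P1 indifferent between A and B
P1 chooses p to make P2 indifferent between X and Y
Mixed NE: P1 plays (A: 0.8, B: 0.2), P2 plays (X: 0.25, Y: 0.75)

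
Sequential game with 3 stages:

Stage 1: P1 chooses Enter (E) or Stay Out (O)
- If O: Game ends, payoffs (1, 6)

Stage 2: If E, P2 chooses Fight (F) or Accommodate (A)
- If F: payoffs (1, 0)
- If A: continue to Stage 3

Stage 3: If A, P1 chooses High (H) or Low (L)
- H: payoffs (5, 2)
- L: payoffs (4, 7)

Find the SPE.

SPE: (E, A, H); Outcome (5, 2)

Work:
Stage 3: P1 chooses H (5 vs 4)
Stage 2: P2: F->0, A->2 (anticipating H). Choose A
Stage 1: P1: O->1, E->5 (anticipating A, H). Choose E
SPE path: E -> A -> H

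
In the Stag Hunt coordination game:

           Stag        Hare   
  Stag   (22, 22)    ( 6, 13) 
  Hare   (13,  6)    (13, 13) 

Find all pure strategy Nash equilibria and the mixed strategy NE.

Pure NE: (Stag, Stag) and (Hare, Hare); Mixed NE: p = 0.4375, q = 0.4375

Work:
Check pure NE:
(Stag, Stag): (22, 22) - no unilateral deviation beneficial
(Hare, Hare): (13, 13) - no unilateral deviation beneficial
Mixed NE: P1 plays Stag with p = 0.4375, P2 plays Stag with q = 0.4375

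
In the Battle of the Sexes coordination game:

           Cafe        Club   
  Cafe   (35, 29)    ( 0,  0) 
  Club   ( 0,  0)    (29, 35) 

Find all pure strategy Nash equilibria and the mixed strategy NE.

Pure NE: (Cafe, Cafe) and (Club, Club); Mixed NE: p = 0.5469, q = 0.4531

Work:
Check pure NE:
(Cafe, Cafe): (35, 29) - no unilateral deviation beneficial
(Club, Club): (29, 35) - no unilateral deviation beneficial
Mixed NE: P1 plays Cafe with p = 0.5469, P2 plays Cafe with q = 0.4531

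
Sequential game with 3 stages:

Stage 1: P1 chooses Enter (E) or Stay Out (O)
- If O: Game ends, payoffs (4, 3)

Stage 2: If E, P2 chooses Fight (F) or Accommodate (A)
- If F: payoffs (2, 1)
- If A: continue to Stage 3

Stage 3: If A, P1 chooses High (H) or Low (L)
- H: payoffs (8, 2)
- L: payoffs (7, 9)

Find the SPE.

SPE: (E, A, H); Outcome (8, 2)

Work:
Stage 3: P1 chooses H (8 vs 7)
Stage 2: P2: F->1, A->2 (anticipating H). Choose A
Stage 1: P1: O->4, E->8 (anticipating A, H). Choose E
SPE path: E -> A -> H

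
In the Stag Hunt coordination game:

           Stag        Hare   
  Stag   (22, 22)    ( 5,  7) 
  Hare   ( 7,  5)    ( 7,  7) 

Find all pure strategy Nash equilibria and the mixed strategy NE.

Pure NE: (Stag, Stag) and (Hare, Hare); Mixed NE: p = 0.1176, q = 0.1176

Work:
Check pure NE:
(Stag, Stag): (22, 22) - no unilateral deviation beneficial
(Hare, Hare): (7, 7) - no unilateral deviation beneficial
Mixed NE: P1 plays Stag with p = 0.1176, P2 plays Stag with q = 0.1176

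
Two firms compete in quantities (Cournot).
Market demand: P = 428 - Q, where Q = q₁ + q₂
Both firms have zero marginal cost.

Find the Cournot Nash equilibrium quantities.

q₁* = q₂* = 142.67; P* = 142.67

Work:
Profit: π_i = P·q_i = (a - q_i - q_j)·q_i
FOC: ∂π_i/∂q_i = a - 2q_i - q_j = 0
Reaction function: q_i = (428 - q_j)/2
Symmetry: q* = 428/3 = 142.67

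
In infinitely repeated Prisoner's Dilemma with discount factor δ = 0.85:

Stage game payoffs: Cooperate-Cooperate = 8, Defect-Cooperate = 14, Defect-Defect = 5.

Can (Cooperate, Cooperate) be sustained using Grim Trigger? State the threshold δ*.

δ* = 0.6667; since δ = 0.85 ≥ 0.6667, cooperation can be sustained

Work:
For Grim Trigger:
Cooperate forever: 8/(1-δ)
Defect then punished: 14 + 5·δ/(1-δ)
Need: 8/(1-δ) ≥ 14 + 5·δ/(1-δ)
Solving: δ ≥ (T-R)/(T-P) = (14-8)/(14-5) = 0.6667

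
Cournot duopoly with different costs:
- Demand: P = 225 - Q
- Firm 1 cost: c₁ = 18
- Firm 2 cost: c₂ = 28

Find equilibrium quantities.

q₁* = 72.33, q₂* = 62.33

Work:
Reaction: q₁ = (225 - 18 - q₂)/2
Reaction: q₂ = (225 - 28 - q₁)/2
Solve simultaneously:
q₁* = (225 - 2×18 + 28)/3 = 72.33
q₂* = (225 - 2×28 + 18)/3 = 62.33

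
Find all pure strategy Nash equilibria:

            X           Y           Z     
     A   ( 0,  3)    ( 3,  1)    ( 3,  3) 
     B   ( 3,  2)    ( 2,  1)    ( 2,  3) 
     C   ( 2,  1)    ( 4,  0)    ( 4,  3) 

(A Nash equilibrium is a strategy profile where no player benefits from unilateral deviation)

Nash equilibrium: (C, Z)

Work:
Best responses:
  P1 vs X: payoffs [0, 3, 2] → best response B (payoff 3)
  P1 vs Y: payoffs [3, 2, 4] → best response C (payoff 4)
  P1 vs Z: payoffs [3, 2, 4] → best response C (payoff 4)
  P2 vs A: payoffs [3, 1, 3] → best response X/Z (payoff 3)
  P2 vs B: payoffs [2, 1, 3] → best response Z (payoff 3)
  P2 vs C: payoffs [1, 0, 3] → best response Z (payoff 3)
Mutual best responses: (C,Z) → Nash equilibria.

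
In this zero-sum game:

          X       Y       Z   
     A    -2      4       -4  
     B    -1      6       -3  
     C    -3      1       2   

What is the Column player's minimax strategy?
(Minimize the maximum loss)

Column should play X, value = -1

Work:
Column player minimizes Row's maximum payoff:
Column X: max payoff to Row = -1
Column Y: max payoff to Row = 6
Column Z: max payoff to Row = 2
Minimum is -1, achieved by column X.
Minimax strategy: X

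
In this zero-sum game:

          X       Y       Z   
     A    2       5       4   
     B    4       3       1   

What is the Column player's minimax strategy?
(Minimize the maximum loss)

Column should play X or Z (all achieve the minimum), value = 4

Work:
Column player minimizes Row's maximum payoff:
Column X: max payoff to Row = 4
Column Y: max payoff to Row = 5
Column Z: max payoff to Row = 4
Minimum is 4, achieved by columns X, Z (tied).
Each of X or Z is a minimax strategy.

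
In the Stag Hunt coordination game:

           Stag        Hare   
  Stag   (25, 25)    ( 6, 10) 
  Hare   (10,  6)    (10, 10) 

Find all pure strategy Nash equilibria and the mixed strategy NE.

Pure NE: (Stag, Stag) and (Hare, Hare); Mixed NE: p = 0.2105, q = 0.2105

Work:
Check pure NE:
(Stag, Stag): (25, 25) - no unilateral deviation beneficial
(Hare, Hare): (10, 10) - no unilateral deviation beneficial
Mixed NE: P1 plays Stag with p = 0.2105, P2 plays Stag with q = 0.2105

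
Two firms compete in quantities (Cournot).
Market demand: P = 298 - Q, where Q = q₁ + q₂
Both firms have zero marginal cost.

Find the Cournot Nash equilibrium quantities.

q₁* = q₂* = 99.33; P* = 99.33

Work:
Profit: π_i = P·q_i = (a - q_i - q_j)·q_i
FOC: ∂π_i/∂q_i = a - 2q_i - q_j = 0
Reaction function: q_i = (298 - q_j)/2
Symmetry: q* = 298/3 = 99.33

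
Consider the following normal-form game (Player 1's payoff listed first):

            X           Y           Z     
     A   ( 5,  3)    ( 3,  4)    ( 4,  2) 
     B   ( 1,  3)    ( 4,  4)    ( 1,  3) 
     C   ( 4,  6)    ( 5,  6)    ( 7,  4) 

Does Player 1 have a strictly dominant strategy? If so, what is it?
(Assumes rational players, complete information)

No strictly dominant strategy exists for Player 1

Work:
A strategy strictly dominates another if it gives a strictly higher payoff against every opponent action. Compare each pair of P1's strategies column-by-column:
  A vs B: [5 vs 1, 3 vs 4, 4 vs 1] → A does not strictly dominate B (column Y: 3 ≤ 4)
  A vs C: [5 vs 4, 3 vs 5, 4 vs 7] → A does not strictly dominate C (column Y: 3 ≤ 5)
  B vs A: [1 vs 5, 4 vs 3, 1 vs 4] → B does not strictly dominate A (column X: 1 ≤ 5)
  B vs C: [1 vs 4, 4 vs 5, 1 vs 7] → B does not strictly dominate C (column X: 1 ≤ 4)
  C vs A: [4 vs 5, 5 vs 3, 7 vs 4] → C does not strictly dominate A (column X: 4 ≤ 5)
  C vs B: [4 vs 1, 5 vs 4, 7 vs 1] → C strictly dominates B
No single strategy strictly dominates all others → no strictly dominant strategy.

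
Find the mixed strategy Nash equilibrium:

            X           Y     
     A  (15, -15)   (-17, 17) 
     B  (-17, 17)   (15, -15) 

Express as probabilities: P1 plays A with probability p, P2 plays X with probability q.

p = 0.5, q = 0.5

Work:
Find probabilities that make opponent indifferent:
P2 chooses q to make P1 indifferent between A and B
P1 chooses p to make P2 indifferent between X and Y
Mixed NE: P1 plays (A: 0.5, B: 0.5), P2 plays (X: 0.5, Y: 0.5)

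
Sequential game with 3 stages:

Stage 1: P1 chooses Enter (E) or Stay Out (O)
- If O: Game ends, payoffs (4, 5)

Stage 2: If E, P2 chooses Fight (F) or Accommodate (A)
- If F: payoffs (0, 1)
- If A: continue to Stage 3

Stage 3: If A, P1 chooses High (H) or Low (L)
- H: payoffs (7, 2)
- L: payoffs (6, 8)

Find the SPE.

SPE: (E, A, H); Outcome (7, 2)

Work:
Stage 3: P1 chooses H (7 vs 6)
Stage 2: P2: F->1, A->2 (anticipating H). Choose A
Stage 1: P1: O->4, E->7 (anticipating A, H). Choose E
SPE path: E -> A -> H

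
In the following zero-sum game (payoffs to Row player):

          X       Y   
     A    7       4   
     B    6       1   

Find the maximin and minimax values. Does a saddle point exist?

Maximin = 4, Minimax = 4, Saddle: True

Work:
Row minimums: [4, 1] → maximin = 4
Column maximums: [7, 4] → minimax = 4
Saddle point exists! Game value = 4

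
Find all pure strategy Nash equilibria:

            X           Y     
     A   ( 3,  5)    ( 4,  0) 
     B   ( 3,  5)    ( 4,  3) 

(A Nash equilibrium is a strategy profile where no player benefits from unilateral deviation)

Nash equilibrium: (A, X), (B, X)

Work:
Best responses:
  P1 vs X: payoffs [3, 3] → best response A/B (payoff 3)
  P1 vs Y: payoffs [4, 4] → best response A/B (payoff 4)
  P2 vs A: payoffs [5, 0] → best response X (payoff 5)
  P2 vs B: payoffs [5, 3] → best response X (payoff 5)
Mutual best responses: (A,X), (B,X) → Nash equilibria.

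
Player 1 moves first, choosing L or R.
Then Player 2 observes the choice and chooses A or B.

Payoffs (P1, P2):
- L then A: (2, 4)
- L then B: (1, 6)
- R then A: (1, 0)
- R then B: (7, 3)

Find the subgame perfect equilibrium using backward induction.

P1 plays R, P2 plays B after L and B after R; Payoff (7, 3)

Work:
Backward induction:
After L: P2 chooses B → P1 gets 1
After R: P2 chooses B → P1 gets 7
P1 chooses R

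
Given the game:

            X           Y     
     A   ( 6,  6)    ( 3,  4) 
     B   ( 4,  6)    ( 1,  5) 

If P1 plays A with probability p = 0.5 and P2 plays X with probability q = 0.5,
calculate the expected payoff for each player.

E[P1] = 3.5, E[P2] = 5.25

Work:
E[P1] = p·q·π₁(A,X) + p·(1-q)·π₁(A,Y) + (1-p)·q·π₁(B,X) + (1-p)·(1-q)·π₁(B,Y)
= 0.5·0.5·6 + 0.5·0.5·3 + 0.5·0.5·4 + 0.5·0.5·1
= 3.5

E[P2] = 5.25 (similar calculation)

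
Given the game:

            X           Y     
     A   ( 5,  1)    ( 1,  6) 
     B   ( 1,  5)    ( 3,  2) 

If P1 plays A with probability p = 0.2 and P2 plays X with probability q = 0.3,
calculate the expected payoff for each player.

E[P1] = 2.36, E[P2] = 3.22

Work:
E[P1] = p·q·π₁(A,X) + p·(1-q)·π₁(A,Y) + (1-p)·q·π₁(B,X) + (1-p)·(1-q)·π₁(B,Y)
= 0.2·0.3·5 + 0.2·0.7·1 + 0.8·0.3·1 + 0.8·0.7·3
= 2.36

E[P2] = 3.22 (similar calculation)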